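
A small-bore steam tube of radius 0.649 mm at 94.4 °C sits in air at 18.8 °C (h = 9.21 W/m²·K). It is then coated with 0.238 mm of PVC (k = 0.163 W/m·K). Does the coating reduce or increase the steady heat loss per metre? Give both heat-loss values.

Critical radius for a cylinder: r_cr = k/h = 0.0177 m = 1.77 cm.
Outer radius after coating: r₂ = 6.49×10^-4 + 2.38×10^-4 = 0.000887 m.
Since r₁ < r_cr and r₂ ≤ r_cr, the coating moves toward the maximum at r_cr — heat loss rises.
Bare: R = 1/(2πr₁h) = 26.63 m·K/W; Q = 75.6/26.63 = 2.84 W/m.
Coated: R = R_cond + R_conv = 19.79 m·K/W; Q = 75.6/19.79 = 3.82 W/m.

increases: 2.84 → 3.82 W/m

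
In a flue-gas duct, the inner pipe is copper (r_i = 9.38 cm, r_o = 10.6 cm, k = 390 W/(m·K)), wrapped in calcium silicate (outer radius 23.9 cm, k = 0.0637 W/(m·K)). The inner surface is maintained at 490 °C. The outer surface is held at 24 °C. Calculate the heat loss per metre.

Q' = 229 W/m

Series thermal resistances, inner to outer:
  R'_copper = ln(0.106/0.0938)/(2πk) = 0.1223/(2π·390) = 4.990×10^-5 m·K/W
  R'_calcium silicate = ln(0.239/0.106)/(2πk) = 0.8130/(2π·0.0637) = 2.031 m·K/W
ΣR = 4.990×10^-5 + 2.031 = 2.031 m·K/W
Q' = ΔT/ΣR = (490 °C − 24 °C)/2.031 = 229 W/m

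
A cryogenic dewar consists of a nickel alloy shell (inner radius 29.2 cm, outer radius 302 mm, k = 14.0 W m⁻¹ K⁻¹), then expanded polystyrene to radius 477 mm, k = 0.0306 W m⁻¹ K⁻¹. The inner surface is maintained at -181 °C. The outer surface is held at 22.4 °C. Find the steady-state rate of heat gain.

Resistance network (inner→outer):
  R_nickel alloy = (1/0.292 − 1/0.302)/(4πk) = 0.1134/(4π·14.0) = 6.446×10^-4 K/W
  R_expanded polystyrene = (1/0.302 − 1/0.477)/(4πk) = 1.215/(4π·0.0306) = 3.159 K/W
ΣR = 6.446×10^-4 + 3.159 = 3.160 K/W
Q = ΔT/ΣR = (-181 °C − 22.4 °C)/3.160 = -64.4 W
(Negative Q ⇒ heat flows inward; heat gain = 64.4 W.)

Q = 64.4 W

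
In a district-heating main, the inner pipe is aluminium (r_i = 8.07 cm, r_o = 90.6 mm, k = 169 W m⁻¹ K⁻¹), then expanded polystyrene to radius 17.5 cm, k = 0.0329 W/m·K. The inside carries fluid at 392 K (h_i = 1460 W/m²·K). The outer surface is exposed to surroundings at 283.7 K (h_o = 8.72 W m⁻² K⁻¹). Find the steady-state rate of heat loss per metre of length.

Q' = 32.9 W/m

Resistance network (inner→outer):
  R'_conv,in = 1/(2πr h) = 1/(2π·0.0807·1460) = 0.001351 m·K/W
  R'_aluminium = ln(0.0906/0.0807)/(2πk) = 0.1157/(2π·169) = 1.090×10^-4 m·K/W
  R'_expanded polystyrene = ln(0.175/0.0906)/(2πk) = 0.6583/(2π·0.0329) = 3.185 m·K/W
  R'_conv,out = 1/(2πr h) = 1/(2π·0.175·8.72) = 0.1043 m·K/W
ΣR = 0.001351 + 1.090×10^-4 + 3.185 + 0.1043 = 3.291 m·K/W
Q' = ΔT/ΣR = (392 K − 283.7 K)/3.291 = 32.9 W/m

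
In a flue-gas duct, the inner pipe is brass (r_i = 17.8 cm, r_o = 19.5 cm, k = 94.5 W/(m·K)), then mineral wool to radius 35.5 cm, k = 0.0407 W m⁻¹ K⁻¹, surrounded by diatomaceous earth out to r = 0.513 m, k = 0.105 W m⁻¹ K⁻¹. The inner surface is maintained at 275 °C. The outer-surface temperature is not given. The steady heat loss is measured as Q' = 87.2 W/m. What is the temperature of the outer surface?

Sum the resistances:
  R'_brass = ln(0.195/0.178)/(2πk) = 0.09122/(2π·94.5) = 1.536×10^-4 m·K/W
  R'_mineral wool = ln(0.355/0.195)/(2πk) = 0.5991/(2π·0.0407) = 2.343 m·K/W
  R'_diatomaceous earth = ln(0.513/0.355)/(2πk) = 0.3682/(2π·0.105) = 0.5580 m·K/W
ΣR = 2.901 m·K/W
ΔT = Q'·ΣR = 87.2 × 2.901 = 253.0 K
Heat flows outward, so T_out = T_in − ΔT = 275 − 253.0 = 22.0 °C

T_out = 22.0 °C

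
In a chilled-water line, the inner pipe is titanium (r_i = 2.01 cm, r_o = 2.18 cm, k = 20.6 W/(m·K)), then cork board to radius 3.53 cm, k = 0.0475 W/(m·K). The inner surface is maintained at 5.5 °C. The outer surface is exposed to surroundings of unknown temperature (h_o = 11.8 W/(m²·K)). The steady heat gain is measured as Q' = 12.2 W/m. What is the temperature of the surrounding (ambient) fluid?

T_out = 29.9 °C

Sum the resistances:
  R'_titanium = ln(0.0218/0.0201)/(2πk) = 0.08119/(2π·20.6) = 6.273×10^-4 m·K/W
  R'_cork board = ln(0.0353/0.0218)/(2πk) = 0.4820/(2π·0.0475) = 1.615 m·K/W
  R'_conv,out = 1/(2πr h) = 1/(2π·0.0353·11.8) = 0.3821 m·K/W
ΣR = 1.998 m·K/W
ΔT = Q'·ΣR = 12.2 × 1.998 = 24.38 K
Heat flows inward, so T_out = T_in + ΔT = 5.5 + 24.38 = 29.9 °C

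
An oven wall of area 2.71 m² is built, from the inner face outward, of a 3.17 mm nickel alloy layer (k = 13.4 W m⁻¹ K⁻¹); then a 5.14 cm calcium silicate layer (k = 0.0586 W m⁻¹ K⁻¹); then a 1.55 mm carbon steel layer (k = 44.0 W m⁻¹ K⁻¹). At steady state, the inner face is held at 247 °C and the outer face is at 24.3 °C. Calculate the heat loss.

Treat each layer as a resistance in series:
  R_nickel alloy = L/(kA) = 0.00317/(13.4·2.71) = 8.729×10^-5 K/W
  R_calcium silicate = L/(kA) = 0.0514/(0.0586·2.71) = 0.3237 K/W
  R_carbon steel = L/(kA) = 0.00155/(44.0·2.71) = 1.300×10^-5 K/W
ΣR = 8.729×10^-5 + 0.3237 + 1.300×10^-5 = 0.3238 K/W
Q = ΔT/ΣR = (247 °C − 24.3 °C)/0.3238 = 688 W

Q = 688 W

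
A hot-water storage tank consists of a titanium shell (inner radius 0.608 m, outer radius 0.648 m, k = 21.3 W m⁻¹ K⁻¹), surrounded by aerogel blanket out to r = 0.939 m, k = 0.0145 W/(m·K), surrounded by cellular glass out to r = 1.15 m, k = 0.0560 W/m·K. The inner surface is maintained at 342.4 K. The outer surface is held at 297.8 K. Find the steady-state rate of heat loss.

Resistance network (inner→outer):
  R_titanium = (1/0.608 − 1/0.648)/(4πk) = 0.1015/(4π·21.3) = 3.793×10^-4 K/W
  R_aerogel blanket = (1/0.648 − 1/0.939)/(4πk) = 0.4782/(4π·0.0145) = 2.625 K/W
  R_cellular glass = (1/0.939 − 1/1.15)/(4πk) = 0.1954/(4π·0.0560) = 0.2777 K/W
ΣR = 3.793×10^-4 + 2.625 + 0.2777 = 2.903 K/W
Q = ΔT/ΣR = (342.4 K − 297.8 K)/2.903 = 15.4 W

Q = 15.4 W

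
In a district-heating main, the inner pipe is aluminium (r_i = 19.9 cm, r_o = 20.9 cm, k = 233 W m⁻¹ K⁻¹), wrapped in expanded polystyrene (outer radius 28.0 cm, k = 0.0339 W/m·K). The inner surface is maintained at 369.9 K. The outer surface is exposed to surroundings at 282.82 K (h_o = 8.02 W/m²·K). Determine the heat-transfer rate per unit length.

Q' = 60.3 W/m

Resistance network (inner→outer):
  R'_aluminium = ln(0.209/0.199)/(2πk) = 0.04903/(2π·233) = 3.349×10^-5 m·K/W
  R'_expanded polystyrene = ln(0.280/0.209)/(2πk) = 0.2925/(2π·0.0339) = 1.373 m·K/W
  R'_conv,out = 1/(2πr h) = 1/(2π·0.280·8.02) = 0.07087 m·K/W
ΣR = 3.349×10^-5 + 1.373 + 0.07087 = 1.444 m·K/W
Q' = ΔT/ΣR = (369.9 K − 282.82 K)/1.444 = 60.3 W/m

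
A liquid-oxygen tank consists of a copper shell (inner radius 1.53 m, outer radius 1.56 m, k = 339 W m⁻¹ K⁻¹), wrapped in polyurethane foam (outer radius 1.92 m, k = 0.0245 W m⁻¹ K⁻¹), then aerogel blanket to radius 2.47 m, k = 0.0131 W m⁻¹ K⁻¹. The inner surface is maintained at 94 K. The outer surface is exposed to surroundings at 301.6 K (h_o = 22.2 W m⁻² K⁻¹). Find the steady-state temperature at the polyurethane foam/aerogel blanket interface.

Treat each layer as a resistance in series:
  R_copper = (1/1.53 − 1/1.56)/(4πk) = 0.01257/(4π·339) = 2.951×10^-6 K/W
  R_polyurethane foam = (1/1.56 − 1/1.92)/(4πk) = 0.1202/(4π·0.0245) = 0.3904 K/W
  R_aerogel blanket = (1/1.92 − 1/2.47)/(4πk) = 0.1160/(4π·0.0131) = 0.7045 K/W
  R_conv,out = 1/(4πr²h) = 1/(4π·2.47²·22.2) = 5.875×10^-4 K/W
ΣR = 2.951×10^-6 + 0.3904 + 0.7045 + 5.875×10^-4 = 1.095 K/W
Q = ΔT/ΣR = (94 K − 301.6 K)/1.095 = -189.6 W
From the inner boundary to the polyurethane foam/aerogel blanket interface, ΣR_partial = 0.3904 K/W.
T_interface = T_in − Q·ΣR_partial = 94 K − (-189.6)(0.3904) = 168 K

T = 168 K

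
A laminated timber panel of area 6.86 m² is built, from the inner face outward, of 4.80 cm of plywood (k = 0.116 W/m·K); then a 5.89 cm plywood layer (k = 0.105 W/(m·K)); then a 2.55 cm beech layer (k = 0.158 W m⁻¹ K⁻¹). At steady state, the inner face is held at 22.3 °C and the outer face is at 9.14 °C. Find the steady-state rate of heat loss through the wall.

Q = 79.5 W

Resistance network (inner→outer):
  R_plywood = L/(kA) = 0.0480/(0.116·6.86) = 0.06032 K/W
  R_plywood = L/(kA) = 0.0589/(0.105·6.86) = 0.08177 K/W
  R_beech = L/(kA) = 0.0255/(0.158·6.86) = 0.02353 K/W
ΣR = 0.06032 + 0.08177 + 0.02353 = 0.1656 K/W
Q = ΔT/ΣR = (22.3 °C − 9.14 °C)/0.1656 = 79.5 W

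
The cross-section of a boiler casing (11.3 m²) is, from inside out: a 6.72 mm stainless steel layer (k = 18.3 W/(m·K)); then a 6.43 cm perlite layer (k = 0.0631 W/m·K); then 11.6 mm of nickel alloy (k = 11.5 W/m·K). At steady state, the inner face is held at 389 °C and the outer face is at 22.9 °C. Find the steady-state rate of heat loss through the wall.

Q = 4.05 kW

Series thermal resistances, inner to outer:
  R_stainless steel = L/(kA) = 0.00672/(18.3·11.3) = 3.250×10^-5 K/W
  R_perlite = L/(kA) = 0.0643/(0.0631·11.3) = 0.09018 K/W
  R_nickel alloy = L/(kA) = 0.0116/(11.5·11.3) = 8.927×10^-5 K/W
ΣR = 3.250×10^-5 + 0.09018 + 8.927×10^-5 = 0.09030 K/W
Q = ΔT/ΣR = (389 °C − 22.9 °C)/0.09030 = 4050 W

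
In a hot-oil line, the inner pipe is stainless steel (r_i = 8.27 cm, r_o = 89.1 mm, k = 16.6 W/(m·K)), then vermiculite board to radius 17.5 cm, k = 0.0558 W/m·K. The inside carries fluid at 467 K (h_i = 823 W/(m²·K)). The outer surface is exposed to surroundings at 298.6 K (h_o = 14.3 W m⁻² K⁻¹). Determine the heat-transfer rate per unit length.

Series thermal resistances, inner to outer:
  R'_conv,in = 1/(2πr h) = 1/(2π·0.0827·823) = 0.002338 m·K/W
  R'_stainless steel = ln(0.0891/0.0827)/(2πk) = 0.07454/(2π·16.6) = 7.147×10^-4 m·K/W
  R'_vermiculite board = ln(0.175/0.0891)/(2πk) = 0.6750/(2π·0.0558) = 1.925 m·K/W
  R'_conv,out = 1/(2πr h) = 1/(2π·0.175·14.3) = 0.06360 m·K/W
ΣR = 0.002338 + 7.147×10^-4 + 1.925 + 0.06360 = 1.992 m·K/W
Q' = ΔT/ΣR = (467 K − 298.6 K)/1.992 = 84.5 W/m

Q' = 84.5 W/m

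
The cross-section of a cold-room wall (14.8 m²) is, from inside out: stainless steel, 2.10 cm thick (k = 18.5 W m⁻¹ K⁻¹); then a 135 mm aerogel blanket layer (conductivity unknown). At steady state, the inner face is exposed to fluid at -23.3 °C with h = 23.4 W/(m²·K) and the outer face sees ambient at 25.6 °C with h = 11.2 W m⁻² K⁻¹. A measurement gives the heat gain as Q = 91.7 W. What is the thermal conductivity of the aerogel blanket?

ΣR = ΔT/Q = |-23.3 − 25.6|/91.7 = 0.5333 K/W
Known resistances:
  R_conv,in = 1/(hA) = 1/(23.4·14.8) = 0.002888 K/W
  R_stainless steel = L/(kA) = 0.0210/(18.5·14.8) = 7.670×10^-5 K/W
  R_conv,out = 1/(hA) = 1/(11.2·14.8) = 0.006033 K/W
R_aerogel blanket = ΣR − ΣR_known = 0.5333 − 0.008998 = 0.5243 K/W
L/(kA) = 0.5243 ⇒ k = 0.135/(0.5243·14.8) = 0.0174 W/m·K

k = 0.0174 W/m·K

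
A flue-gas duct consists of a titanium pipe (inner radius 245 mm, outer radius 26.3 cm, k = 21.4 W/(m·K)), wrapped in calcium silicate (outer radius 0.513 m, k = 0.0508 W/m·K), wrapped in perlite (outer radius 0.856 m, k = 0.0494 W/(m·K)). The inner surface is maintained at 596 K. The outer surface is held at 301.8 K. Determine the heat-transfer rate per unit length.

Q' = 78.6 W/m

Treat each layer as a resistance in series:
  R'_titanium = ln(0.263/0.245)/(2πk) = 0.07090/(2π·21.4) = 5.273×10^-4 m·K/W
  R'_calcium silicate = ln(0.513/0.263)/(2πk) = 0.6681/(2π·0.0508) = 2.093 m·K/W
  R'_perlite = ln(0.856/0.513)/(2πk) = 0.5120/(2π·0.0494) = 1.650 m·K/W
ΣR = 5.273×10^-4 + 2.093 + 1.650 = 3.744 m·K/W
Q' = ΔT/ΣR = (596 K − 301.8 K)/3.744 = 78.6 W/m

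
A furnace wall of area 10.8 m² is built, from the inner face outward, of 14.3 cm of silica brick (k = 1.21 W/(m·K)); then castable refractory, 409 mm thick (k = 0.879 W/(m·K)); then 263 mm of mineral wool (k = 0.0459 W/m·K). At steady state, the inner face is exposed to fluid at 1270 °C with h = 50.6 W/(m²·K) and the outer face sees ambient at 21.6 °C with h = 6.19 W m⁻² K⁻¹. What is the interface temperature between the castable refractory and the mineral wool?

Series thermal resistances, inner to outer:
  R_conv,in = 1/(hA) = 1/(50.6·10.8) = 0.001830 K/W
  R_silica brick = L/(kA) = 0.143/(1.21·10.8) = 0.01094 K/W
  R_castable refractory = L/(kA) = 0.409/(0.879·10.8) = 0.04308 K/W
  R_mineral wool = L/(kA) = 0.263/(0.0459·10.8) = 0.5305 K/W
  R_conv,out = 1/(hA) = 1/(6.19·10.8) = 0.01496 K/W
ΣR = 0.001830 + 0.01094 + 0.04308 + 0.5305 + 0.01496 = 0.6013 K/W
Q = ΔT/ΣR = (1270 °C − 21.6 °C)/0.6013 = 2076 W
From the inner boundary to the castable refractory/mineral wool interface, ΣR_partial = 0.05585 K/W.
T_interface = T_in − Q·ΣR_partial = 1270 °C − (2076)(0.05585) = 1154 °C

T = 1154 °C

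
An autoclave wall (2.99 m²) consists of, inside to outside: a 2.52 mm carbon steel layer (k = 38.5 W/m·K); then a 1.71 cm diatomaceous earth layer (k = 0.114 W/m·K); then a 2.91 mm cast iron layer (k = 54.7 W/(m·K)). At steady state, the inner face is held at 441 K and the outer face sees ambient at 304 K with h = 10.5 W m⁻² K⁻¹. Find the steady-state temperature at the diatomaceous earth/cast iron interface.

T = 357.2 K

Resistance network (inner→outer):
  R_carbon steel = L/(kA) = 0.00252/(38.5·2.99) = 2.189×10^-5 K/W
  R_diatomaceous earth = L/(kA) = 0.0171/(0.114·2.99) = 0.05017 K/W
  R_cast iron = L/(kA) = 0.00291/(54.7·2.99) = 1.779×10^-5 K/W
  R_conv,out = 1/(hA) = 1/(10.5·2.99) = 0.03185 K/W
ΣR = 2.189×10^-5 + 0.05017 + 1.779×10^-5 + 0.03185 = 0.08206 K/W
Q = ΔT/ΣR = (441 K − 304 K)/0.08206 = 1670 W
From the inner boundary to the diatomaceous earth/cast iron interface, ΣR_partial = 0.05019 K/W.
T_interface = T_in − Q·ΣR_partial = 441 K − (1670)(0.05019) = 357.2 K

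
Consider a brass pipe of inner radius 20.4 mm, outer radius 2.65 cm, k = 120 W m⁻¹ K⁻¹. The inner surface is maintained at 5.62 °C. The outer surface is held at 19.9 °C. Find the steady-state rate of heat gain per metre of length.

Q' = 2πk·ΔT/ln(r₂/r₁) = 2π × 120 × 14.28 / ln(0.0265/0.0204) = 41200 W/m

Q' = 41.2 kW/m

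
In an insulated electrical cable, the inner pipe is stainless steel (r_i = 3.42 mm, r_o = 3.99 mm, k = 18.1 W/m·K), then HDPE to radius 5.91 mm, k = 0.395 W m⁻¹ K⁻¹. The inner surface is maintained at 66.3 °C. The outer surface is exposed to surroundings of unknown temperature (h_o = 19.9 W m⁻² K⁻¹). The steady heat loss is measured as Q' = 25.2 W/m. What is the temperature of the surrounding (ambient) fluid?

Series resistances:
  R'_stainless steel = ln(0.00399/0.00342)/(2πk) = 0.1542/(2π·18.1) = 0.001355 m·K/W
  R'_HDPE = ln(0.00591/0.00399)/(2πk) = 0.3929/(2π·0.395) = 0.1583 m·K/W
  R'_conv,out = 1/(2πr h) = 1/(2π·0.00591·19.9) = 1.353 m·K/W
ΣR = 1.513 m·K/W
ΔT = Q'·ΣR = 25.2 × 1.513 = 38.13 K
Heat flows outward, so T_out = T_in − ΔT = 66.3 − 38.13 = 28.2 °C

T_out = 28.2 °C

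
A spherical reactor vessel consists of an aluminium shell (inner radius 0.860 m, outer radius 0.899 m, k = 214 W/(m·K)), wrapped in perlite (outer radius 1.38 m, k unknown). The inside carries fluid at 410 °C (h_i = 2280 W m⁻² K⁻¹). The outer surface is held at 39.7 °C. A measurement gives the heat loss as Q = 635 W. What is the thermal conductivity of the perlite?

k = 0.0529 W/m·K

ΣR = ΔT/Q = |410 − 39.7|/635 = 0.5831 K/W
Known resistances:
  R_conv,in = 1/(4πr²h) = 1/(4π·0.860²·2280) = 4.719×10^-5 K/W
  R_aluminium = (1/0.860 − 1/0.899)/(4πk) = 0.05044/(4π·214) = 1.876×10^-5 K/W
R_perlite = ΣR − ΣR_known = 0.5831 − 6.595×10^-5 = 0.5830 K/W
(1/r₁−1/r₂)/(4πk) = 0.5830 ⇒ k = 0.3877/(4π·0.5830) = 0.0529 W/m·K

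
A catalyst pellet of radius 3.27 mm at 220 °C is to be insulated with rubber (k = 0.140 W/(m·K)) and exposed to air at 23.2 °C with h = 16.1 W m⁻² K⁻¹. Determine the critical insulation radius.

For a sphere, r_cr = 2k_ins/h = 2·0.140/16.1 = 0.0174 m = 1.74 cm

r_cr = 1.74 cm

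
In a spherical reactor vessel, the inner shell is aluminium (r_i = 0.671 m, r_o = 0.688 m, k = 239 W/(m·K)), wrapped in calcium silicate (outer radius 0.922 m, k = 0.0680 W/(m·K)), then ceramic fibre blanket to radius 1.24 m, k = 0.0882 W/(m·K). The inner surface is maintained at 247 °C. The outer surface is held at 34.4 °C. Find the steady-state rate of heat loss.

Treat each layer as a resistance in series:
  R_aluminium = (1/0.671 − 1/0.688)/(4πk) = 0.03682/(4π·239) = 1.226×10^-5 K/W
  R_calcium silicate = (1/0.688 − 1/0.922)/(4πk) = 0.3689/(4π·0.0680) = 0.4317 K/W
  R_ceramic fibre blanket = (1/0.922 − 1/1.24)/(4πk) = 0.2781/(4π·0.0882) = 0.2510 K/W
ΣR = 1.226×10^-5 + 0.4317 + 0.2510 = 0.6827 K/W
Q = ΔT/ΣR = (247 °C − 34.4 °C)/0.6827 = 311 W

Q = 311 W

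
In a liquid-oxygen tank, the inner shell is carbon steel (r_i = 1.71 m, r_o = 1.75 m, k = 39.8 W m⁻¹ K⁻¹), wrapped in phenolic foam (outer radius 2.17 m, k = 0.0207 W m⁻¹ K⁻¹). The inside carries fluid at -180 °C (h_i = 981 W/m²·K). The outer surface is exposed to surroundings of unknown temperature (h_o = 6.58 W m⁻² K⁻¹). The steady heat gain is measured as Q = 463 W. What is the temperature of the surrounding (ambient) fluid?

T_out = 18.1 °C

Series resistances:
  R_conv,in = 1/(4πr²h) = 1/(4π·1.71²·981) = 2.774×10^-5 K/W
  R_carbon steel = (1/1.71 − 1/1.75)/(4πk) = 0.01337/(4π·39.8) = 2.673×10^-5 K/W
  R_phenolic foam = (1/1.75 − 1/2.17)/(4πk) = 0.1106/(4π·0.0207) = 0.4252 K/W
  R_conv,out = 1/(4πr²h) = 1/(4π·2.17²·6.58) = 0.002568 K/W
ΣR = 0.4278 K/W
ΔT = Q·ΣR = 463 × 0.4278 = 198.1 K
Heat flows inward, so T_out = T_in + ΔT = -180 + 198.1 = 18.1 °C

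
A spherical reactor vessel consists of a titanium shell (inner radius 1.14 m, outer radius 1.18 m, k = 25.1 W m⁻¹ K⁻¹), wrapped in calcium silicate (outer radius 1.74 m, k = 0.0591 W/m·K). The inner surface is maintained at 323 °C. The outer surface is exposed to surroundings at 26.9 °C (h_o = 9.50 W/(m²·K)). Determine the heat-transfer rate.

Treat each layer as a resistance in series:
  R_titanium = (1/1.14 − 1/1.18)/(4πk) = 0.02974/(4π·25.1) = 9.427×10^-5 K/W
  R_calcium silicate = (1/1.18 − 1/1.74)/(4πk) = 0.2727/(4π·0.0591) = 0.3672 K/W
  R_conv,out = 1/(4πr²h) = 1/(4π·1.74²·9.50) = 0.002767 K/W
ΣR = 9.427×10^-5 + 0.3672 + 0.002767 = 0.3701 K/W
Q = ΔT/ΣR = (323 °C − 26.9 °C)/0.3701 = 800 W

Q = 800 W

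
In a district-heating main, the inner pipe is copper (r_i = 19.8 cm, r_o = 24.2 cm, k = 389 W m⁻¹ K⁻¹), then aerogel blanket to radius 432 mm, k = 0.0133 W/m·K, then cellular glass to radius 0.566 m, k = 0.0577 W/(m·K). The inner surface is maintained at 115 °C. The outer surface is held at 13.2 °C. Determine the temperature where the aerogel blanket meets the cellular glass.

Series thermal resistances, inner to outer:
  R'_copper = ln(0.242/0.198)/(2πk) = 0.2007/(2π·389) = 8.210×10^-5 m·K/W
  R'_aerogel blanket = ln(0.432/0.242)/(2πk) = 0.5795/(2π·0.0133) = 6.934 m·K/W
  R'_cellular glass = ln(0.566/0.432)/(2πk) = 0.2702/(2π·0.0577) = 0.7452 m·K/W
ΣR = 8.210×10^-5 + 6.934 + 0.7452 = 7.679 m·K/W
Q' = ΔT/ΣR = (115 °C − 13.2 °C)/7.679 = 13.26 W/m
From the inner boundary to the aerogel blanket/cellular glass interface, ΣR_partial = 6.934 m·K/W.
T_interface = T_in − Q'·ΣR_partial = 115 °C − (13.26)(6.934) = 23.1 °C

T = 23.1 °C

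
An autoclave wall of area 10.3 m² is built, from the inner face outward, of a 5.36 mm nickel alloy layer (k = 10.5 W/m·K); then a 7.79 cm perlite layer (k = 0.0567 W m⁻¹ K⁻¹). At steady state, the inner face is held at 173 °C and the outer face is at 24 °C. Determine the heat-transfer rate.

Q = 1120 W

Series thermal resistances, inner to outer:
  R_nickel alloy = L/(kA) = 0.00536/(10.5·10.3) = 4.956×10^-5 K/W
  R_perlite = L/(kA) = 0.0779/(0.0567·10.3) = 0.1334 K/W
ΣR = 4.956×10^-5 + 0.1334 = 0.1334 K/W
Q = ΔT/ΣR = (173 °C − 24 °C)/0.1334 = 1120 W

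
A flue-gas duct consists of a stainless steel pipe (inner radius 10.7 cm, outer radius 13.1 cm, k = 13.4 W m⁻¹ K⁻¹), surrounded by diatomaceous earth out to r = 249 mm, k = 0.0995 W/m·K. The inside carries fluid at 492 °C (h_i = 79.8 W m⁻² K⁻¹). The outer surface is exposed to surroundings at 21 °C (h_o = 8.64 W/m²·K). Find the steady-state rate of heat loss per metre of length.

Series thermal resistances, inner to outer:
  R'_conv,in = 1/(2πr h) = 1/(2π·0.107·79.8) = 0.01864 m·K/W
  R'_stainless steel = ln(0.131/0.107)/(2πk) = 0.2024/(2π·13.4) = 0.002404 m·K/W
  R'_diatomaceous earth = ln(0.249/0.131)/(2πk) = 0.6423/(2π·0.0995) = 1.027 m·K/W
  R'_conv,out = 1/(2πr h) = 1/(2π·0.249·8.64) = 0.07398 m·K/W
ΣR = 0.01864 + 0.002404 + 1.027 + 0.07398 = 1.122 m·K/W
Q' = ΔT/ΣR = (492 °C − 21 °C)/1.122 = 420 W/m

Q' = 420 W/m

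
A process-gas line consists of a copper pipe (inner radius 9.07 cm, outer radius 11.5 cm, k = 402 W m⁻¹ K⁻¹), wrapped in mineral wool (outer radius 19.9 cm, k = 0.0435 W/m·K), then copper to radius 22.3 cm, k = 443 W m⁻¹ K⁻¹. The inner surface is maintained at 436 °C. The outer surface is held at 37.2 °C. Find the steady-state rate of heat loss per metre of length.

Treat each layer as a resistance in series:
  R'_copper = ln(0.115/0.0907)/(2πk) = 0.2374/(2π·402) = 9.398×10^-5 m·K/W
  R'_mineral wool = ln(0.199/0.115)/(2πk) = 0.5484/(2π·0.0435) = 2.006 m·K/W
  R'_copper = ln(0.223/0.199)/(2πk) = 0.1139/(2π·443) = 4.091×10^-5 m·K/W
ΣR = 9.398×10^-5 + 2.006 + 4.091×10^-5 = 2.006 m·K/W
Q' = ΔT/ΣR = (436 °C − 37.2 °C)/2.006 = 199 W/m

Q' = 199 W/m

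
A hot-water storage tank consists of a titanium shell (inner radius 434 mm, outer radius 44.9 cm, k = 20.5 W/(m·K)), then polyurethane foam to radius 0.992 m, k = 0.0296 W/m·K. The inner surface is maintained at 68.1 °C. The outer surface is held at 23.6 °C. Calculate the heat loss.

Q = 13.6 W

Series thermal resistances, inner to outer:
  R_titanium = (1/0.434 − 1/0.449)/(4πk) = 0.07698/(4π·20.5) = 2.988×10^-4 K/W
  R_polyurethane foam = (1/0.449 − 1/0.992)/(4πk) = 1.219/(4π·0.0296) = 3.277 K/W
ΣR = 2.988×10^-4 + 3.277 = 3.277 K/W
Q = ΔT/ΣR = (68.1 °C − 23.6 °C)/3.277 = 13.6 W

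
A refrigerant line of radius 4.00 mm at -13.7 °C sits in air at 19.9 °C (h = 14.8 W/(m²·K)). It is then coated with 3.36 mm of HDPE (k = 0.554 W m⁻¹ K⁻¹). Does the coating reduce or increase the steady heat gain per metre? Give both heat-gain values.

Critical radius for a cylinder: r_cr = k/h = 0.0374 m = 3.74 cm.
Outer radius after coating: r₂ = 0.00400 + 0.00336 = 0.00736 m.
Since r₁ < r_cr and r₂ ≤ r_cr, the coating moves toward the maximum at r_cr — heat gain rises.
Bare: R = 1/(2πr₁h) = 2.688 m·K/W; Q = 33.6/2.688 = 12.5 W/m.
Coated: R = R_cond + R_conv = 1.636 m·K/W; Q = 33.6/1.636 = 20.5 W/m.

increases: 12.5 → 20.5 W/m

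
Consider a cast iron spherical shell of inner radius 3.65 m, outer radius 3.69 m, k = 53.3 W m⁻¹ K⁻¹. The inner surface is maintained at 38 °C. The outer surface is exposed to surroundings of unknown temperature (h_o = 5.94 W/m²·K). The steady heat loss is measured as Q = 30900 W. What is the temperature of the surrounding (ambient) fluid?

T_out = 7.46 °C

Sum the resistances:
  R_cast iron = (1/3.65 − 1/3.69)/(4πk) = 0.002970/(4π·53.3) = 4.434×10^-6 K/W
  R_conv,out = 1/(4πr²h) = 1/(4π·3.69²·5.94) = 9.839×10^-4 K/W
ΣR = 9.883×10^-4 K/W
ΔT = Q·ΣR = 30900 × 9.883×10^-4 = 30.54 K
Heat flows outward, so T_out = T_in − ΔT = 38 − 30.54 = 7.46 °C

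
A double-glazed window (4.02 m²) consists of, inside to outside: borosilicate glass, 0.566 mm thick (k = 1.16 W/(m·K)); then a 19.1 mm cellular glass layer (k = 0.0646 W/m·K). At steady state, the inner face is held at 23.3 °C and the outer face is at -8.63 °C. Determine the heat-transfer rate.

Q = 433 W

Resistance network (inner→outer):
  R_borosilicate glass = L/(kA) = 5.66×10^-4/(1.16·4.02) = 1.214×10^-4 K/W
  R_cellular glass = L/(kA) = 0.0191/(0.0646·4.02) = 0.07355 K/W
ΣR = 1.214×10^-4 + 0.07355 = 0.07367 K/W
Q = ΔT/ΣR = (23.3 °C − -8.63 °C)/0.07367 = 433 W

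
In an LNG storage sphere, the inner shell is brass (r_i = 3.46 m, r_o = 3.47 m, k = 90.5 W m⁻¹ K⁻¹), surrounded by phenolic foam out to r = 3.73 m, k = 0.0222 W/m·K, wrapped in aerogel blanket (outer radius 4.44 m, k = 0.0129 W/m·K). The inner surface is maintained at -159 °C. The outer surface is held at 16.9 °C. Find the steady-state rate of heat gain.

Series thermal resistances, inner to outer:
  R_brass = (1/3.46 − 1/3.47)/(4πk) = 8.329×10^-4/(4π·90.5) = 7.324×10^-7 K/W
  R_phenolic foam = (1/3.47 − 1/3.73)/(4πk) = 0.02009/(4π·0.0222) = 0.07201 K/W
  R_aerogel blanket = (1/3.73 − 1/4.44)/(4πk) = 0.04287/(4π·0.0129) = 0.2645 K/W
ΣR = 7.324×10^-7 + 0.07201 + 0.2645 = 0.3365 K/W
Q = ΔT/ΣR = (-159 °C − 16.9 °C)/0.3365 = -523 W
(Negative Q ⇒ heat flows inward; heat gain = 523 W.)

Q = 523 W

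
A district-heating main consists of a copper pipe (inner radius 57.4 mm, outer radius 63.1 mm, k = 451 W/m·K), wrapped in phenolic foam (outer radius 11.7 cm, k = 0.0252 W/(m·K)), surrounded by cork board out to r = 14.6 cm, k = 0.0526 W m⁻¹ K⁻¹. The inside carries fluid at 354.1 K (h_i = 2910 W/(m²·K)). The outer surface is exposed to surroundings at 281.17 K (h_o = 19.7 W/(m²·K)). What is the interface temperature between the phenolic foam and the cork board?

T = 292.6 K

Resistance network (inner→outer):
  R'_conv,in = 1/(2πr h) = 1/(2π·0.0574·2910) = 9.528×10^-4 m·K/W
  R'_copper = ln(0.0631/0.0574)/(2πk) = 0.09468/(2π·451) = 3.341×10^-5 m·K/W
  R'_phenolic foam = ln(0.117/0.0631)/(2πk) = 0.6175/(2π·0.0252) = 3.900 m·K/W
  R'_cork board = ln(0.146/0.117)/(2πk) = 0.2214/(2π·0.0526) = 0.6700 m·K/W
  R'_conv,out = 1/(2πr h) = 1/(2π·0.146·19.7) = 0.05534 m·K/W
ΣR = 9.528×10^-4 + 3.341×10^-5 + 3.900 + 0.6700 + 0.05534 = 4.626 m·K/W
Q' = ΔT/ΣR = (354.1 K − 281.17 K)/4.626 = 15.77 W/m
From the inner boundary to the phenolic foam/cork board interface, ΣR_partial = 3.901 m·K/W.
T_interface = T_in − Q'·ΣR_partial = 354.1 K − (15.77)(3.901) = 292.6 K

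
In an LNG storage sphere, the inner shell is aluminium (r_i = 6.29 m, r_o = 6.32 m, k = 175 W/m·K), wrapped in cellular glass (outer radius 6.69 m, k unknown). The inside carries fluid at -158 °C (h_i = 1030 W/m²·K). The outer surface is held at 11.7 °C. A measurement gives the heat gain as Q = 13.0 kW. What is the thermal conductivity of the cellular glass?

k = 0.0534 W/m·K

ΣR = ΔT/Q = |-158 − 11.7|/13000 = 0.01305 K/W
Known resistances:
  R_conv,in = 1/(4πr²h) = 1/(4π·6.29²·1030) = 1.953×10^-6 K/W
  R_aluminium = (1/6.29 − 1/6.32)/(4πk) = 7.547×10^-4/(4π·175) = 3.432×10^-7 K/W
R_cellular glass = ΣR − ΣR_known = 0.01305 − 2.296×10^-6 = 0.01305 K/W
(1/r₁−1/r₂)/(4πk) = 0.01305 ⇒ k = 0.008751/(4π·0.01305) = 0.0534 W/m·K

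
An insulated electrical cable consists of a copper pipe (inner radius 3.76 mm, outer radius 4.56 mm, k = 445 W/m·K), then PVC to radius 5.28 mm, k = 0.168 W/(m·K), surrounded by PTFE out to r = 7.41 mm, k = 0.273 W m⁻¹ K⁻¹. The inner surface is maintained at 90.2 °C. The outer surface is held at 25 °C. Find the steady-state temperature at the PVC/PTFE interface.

Resistance network (inner→outer):
  R'_copper = ln(0.00456/0.00376)/(2πk) = 0.1929/(2π·445) = 6.899×10^-5 m·K/W
  R'_PVC = ln(0.00528/0.00456)/(2πk) = 0.1466/(2π·0.168) = 0.1389 m·K/W
  R'_PTFE = ln(0.00741/0.00528)/(2πk) = 0.3389/(2π·0.273) = 0.1976 m·K/W
ΣR = 6.899×10^-5 + 0.1389 + 0.1976 = 0.3366 m·K/W
Q' = ΔT/ΣR = (90.2 °C − 25 °C)/0.3366 = 193.7 W/m
From the inner boundary to the PVC/PTFE interface, ΣR_partial = 0.1390 m·K/W.
T_interface = T_in − Q'·ΣR_partial = 90.2 °C − (193.7)(0.1390) = 63.3 °C

T = 63.3 °C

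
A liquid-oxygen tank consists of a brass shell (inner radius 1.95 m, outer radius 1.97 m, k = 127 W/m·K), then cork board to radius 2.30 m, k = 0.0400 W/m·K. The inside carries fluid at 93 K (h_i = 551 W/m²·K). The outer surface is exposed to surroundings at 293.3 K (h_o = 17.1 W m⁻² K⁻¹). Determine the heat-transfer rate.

Q = 1370 W

Resistance network (inner→outer):
  R_conv,in = 1/(4πr²h) = 1/(4π·1.95²·551) = 3.798×10^-5 K/W
  R_brass = (1/1.95 − 1/1.97)/(4πk) = 0.005206/(4π·127) = 3.262×10^-6 K/W
  R_cork board = (1/1.97 − 1/2.30)/(4πk) = 0.07283/(4π·0.0400) = 0.1449 K/W
  R_conv,out = 1/(4πr²h) = 1/(4π·2.30²·17.1) = 8.797×10^-4 K/W
ΣR = 3.798×10^-5 + 3.262×10^-6 + 0.1449 + 8.797×10^-4 = 0.1458 K/W
Q = ΔT/ΣR = (93 K − 293.3 K)/0.1458 = -1370 W
(Negative Q ⇒ heat flows inward; heat gain = 1370 W.)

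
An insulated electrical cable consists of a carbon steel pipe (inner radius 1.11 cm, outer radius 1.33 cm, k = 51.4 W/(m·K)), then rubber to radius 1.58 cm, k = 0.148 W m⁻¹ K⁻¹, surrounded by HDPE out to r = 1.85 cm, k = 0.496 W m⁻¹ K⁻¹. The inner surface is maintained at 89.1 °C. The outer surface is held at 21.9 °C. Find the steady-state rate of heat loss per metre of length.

Series thermal resistances, inner to outer:
  R'_carbon steel = ln(0.0133/0.0111)/(2πk) = 0.1808/(2π·51.4) = 5.599×10^-4 m·K/W
  R'_rubber = ln(0.0158/0.0133)/(2πk) = 0.1722/(2π·0.148) = 0.1852 m·K/W
  R'_HDPE = ln(0.0185/0.0158)/(2πk) = 0.1578/(2π·0.496) = 0.05062 m·K/W
ΣR = 5.599×10^-4 + 0.1852 + 0.05062 = 0.2364 m·K/W
Q' = ΔT/ΣR = (89.1 °C − 21.9 °C)/0.2364 = 284 W/m

Q' = 284 W/m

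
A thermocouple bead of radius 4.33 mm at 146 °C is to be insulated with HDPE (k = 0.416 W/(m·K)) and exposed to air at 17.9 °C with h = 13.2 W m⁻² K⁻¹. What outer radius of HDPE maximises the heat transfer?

For a sphere, r_cr = 2k_ins/h = 2·0.416/13.2 = 0.0630 m = 6.30 cm

r_cr = 6.30 cm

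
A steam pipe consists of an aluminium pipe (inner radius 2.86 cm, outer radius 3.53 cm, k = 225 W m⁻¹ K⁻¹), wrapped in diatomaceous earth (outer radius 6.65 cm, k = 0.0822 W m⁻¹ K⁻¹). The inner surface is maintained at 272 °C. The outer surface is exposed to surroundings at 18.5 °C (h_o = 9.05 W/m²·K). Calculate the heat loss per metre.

Resistance network (inner→outer):
  R'_aluminium = ln(0.0353/0.0286)/(2πk) = 0.2105/(2π·225) = 1.489×10^-4 m·K/W
  R'_diatomaceous earth = ln(0.0665/0.0353)/(2πk) = 0.6333/(2π·0.0822) = 1.226 m·K/W
  R'_conv,out = 1/(2πr h) = 1/(2π·0.0665·9.05) = 0.2645 m·K/W
ΣR = 1.489×10^-4 + 1.226 + 0.2645 = 1.491 m·K/W
Q' = ΔT/ΣR = (272 °C − 18.5 °C)/1.491 = 170 W/m

Q' = 170 W/m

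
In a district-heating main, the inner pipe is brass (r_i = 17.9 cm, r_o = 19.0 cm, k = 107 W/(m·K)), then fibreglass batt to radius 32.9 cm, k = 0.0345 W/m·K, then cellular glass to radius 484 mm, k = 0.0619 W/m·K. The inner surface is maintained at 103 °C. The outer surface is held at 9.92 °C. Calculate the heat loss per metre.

Treat each layer as a resistance in series:
  R'_brass = ln(0.190/0.179)/(2πk) = 0.05964/(2π·107) = 8.871×10^-5 m·K/W
  R'_fibreglass batt = ln(0.329/0.190)/(2πk) = 0.5490/(2π·0.0345) = 2.533 m·K/W
  R'_cellular glass = ln(0.484/0.329)/(2πk) = 0.3860/(2π·0.0619) = 0.9925 m·K/W
ΣR = 8.871×10^-5 + 2.533 + 0.9925 = 3.526 m·K/W
Q' = ΔT/ΣR = (103 °C − 9.92 °C)/3.526 = 26.4 W/m

Q' = 26.4 W/m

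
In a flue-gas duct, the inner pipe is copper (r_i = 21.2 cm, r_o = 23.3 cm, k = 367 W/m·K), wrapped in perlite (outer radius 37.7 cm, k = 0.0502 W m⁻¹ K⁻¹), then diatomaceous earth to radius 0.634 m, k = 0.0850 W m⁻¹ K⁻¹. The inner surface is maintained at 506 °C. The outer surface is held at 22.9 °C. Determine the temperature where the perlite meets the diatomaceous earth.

Resistance network (inner→outer):
  R'_copper = ln(0.233/0.212)/(2πk) = 0.09445/(2π·367) = 4.096×10^-5 m·K/W
  R'_perlite = ln(0.377/0.233)/(2πk) = 0.4812/(2π·0.0502) = 1.526 m·K/W
  R'_diatomaceous earth = ln(0.634/0.377)/(2πk) = 0.5198/(2π·0.0850) = 0.9733 m·K/W
ΣR = 4.096×10^-5 + 1.526 + 0.9733 = 2.499 m·K/W
Q' = ΔT/ΣR = (506 °C − 22.9 °C)/2.499 = 193.3 W/m
From the inner boundary to the perlite/diatomaceous earth interface, ΣR_partial = 1.526 m·K/W.
T_interface = T_in − Q'·ΣR_partial = 506 °C − (193.3)(1.526) = 211 °C

T = 211 °C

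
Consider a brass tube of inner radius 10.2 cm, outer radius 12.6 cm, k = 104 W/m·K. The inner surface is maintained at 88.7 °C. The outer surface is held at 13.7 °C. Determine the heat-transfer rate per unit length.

Q' = 2πk·ΔT/ln(r₂/r₁) = 2π × 104 × 75 / ln(0.126/0.102) = 2.32×10^5 W/m

Q' = 232 kW/m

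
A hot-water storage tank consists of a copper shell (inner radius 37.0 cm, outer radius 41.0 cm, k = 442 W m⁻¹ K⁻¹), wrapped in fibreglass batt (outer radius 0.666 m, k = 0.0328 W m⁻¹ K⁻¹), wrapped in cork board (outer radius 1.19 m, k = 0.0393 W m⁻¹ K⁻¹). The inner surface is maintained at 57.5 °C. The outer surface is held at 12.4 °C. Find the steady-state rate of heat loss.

Resistance network (inner→outer):
  R_copper = (1/0.370 − 1/0.410)/(4πk) = 0.2637/(4π·442) = 4.747×10^-5 K/W
  R_fibreglass batt = (1/0.410 − 1/0.666)/(4πk) = 0.9375/(4π·0.0328) = 2.275 K/W
  R_cork board = (1/0.666 − 1/1.19)/(4πk) = 0.6612/(4π·0.0393) = 1.339 K/W
ΣR = 4.747×10^-5 + 2.275 + 1.339 = 3.614 K/W
Q = ΔT/ΣR = (57.5 °C − 12.4 °C)/3.614 = 12.5 W

Q = 12.5 W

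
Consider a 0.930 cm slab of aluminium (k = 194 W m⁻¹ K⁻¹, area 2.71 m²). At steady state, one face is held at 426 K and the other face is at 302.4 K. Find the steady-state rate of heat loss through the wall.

Q = kA·ΔT/L = 194 × 2.71 × |426 K − 302.4 K| / 0.00930 = 6.99×10^6 W

Q = 6.99×10^6 W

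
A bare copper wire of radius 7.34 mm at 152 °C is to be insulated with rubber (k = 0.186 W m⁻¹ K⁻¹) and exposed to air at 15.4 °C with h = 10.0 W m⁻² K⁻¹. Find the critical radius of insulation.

r_cr = 1.86 cm

For a cylinder, r_cr = k_ins/h = 0.186/10.0 = 0.0186 m = 1.86 cm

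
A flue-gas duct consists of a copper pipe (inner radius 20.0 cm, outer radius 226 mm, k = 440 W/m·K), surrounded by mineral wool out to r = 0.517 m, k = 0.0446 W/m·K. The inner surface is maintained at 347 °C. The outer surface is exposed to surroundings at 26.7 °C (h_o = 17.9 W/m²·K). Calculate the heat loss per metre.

Q' = 108 W/m

Resistance network (inner→outer):
  R'_copper = ln(0.226/0.200)/(2πk) = 0.1222/(2π·440) = 4.421×10^-5 m·K/W
  R'_mineral wool = ln(0.517/0.226)/(2πk) = 0.8275/(2π·0.0446) = 2.953 m·K/W
  R'_conv,out = 1/(2πr h) = 1/(2π·0.517·17.9) = 0.01720 m·K/W
ΣR = 4.421×10^-5 + 2.953 + 0.01720 = 2.970 m·K/W
Q' = ΔT/ΣR = (347 °C − 26.7 °C)/2.970 = 108 W/m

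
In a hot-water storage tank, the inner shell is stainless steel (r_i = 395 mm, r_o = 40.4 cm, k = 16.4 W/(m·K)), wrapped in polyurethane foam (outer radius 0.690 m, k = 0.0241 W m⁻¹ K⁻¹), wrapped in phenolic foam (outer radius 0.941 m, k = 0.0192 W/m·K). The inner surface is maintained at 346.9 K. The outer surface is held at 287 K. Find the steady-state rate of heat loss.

Treat each layer as a resistance in series:
  R_stainless steel = (1/0.395 − 1/0.404)/(4πk) = 0.05640/(4π·16.4) = 2.737×10^-4 K/W
  R_polyurethane foam = (1/0.404 − 1/0.690)/(4πk) = 1.026/(4π·0.0241) = 3.388 K/W
  R_phenolic foam = (1/0.690 − 1/0.941)/(4πk) = 0.3866/(4π·0.0192) = 1.602 K/W
ΣR = 2.737×10^-4 + 3.388 + 1.602 = 4.990 K/W
Q = ΔT/ΣR = (346.9 K − 287 K)/4.990 = 12.0 W

Q = 12.0 W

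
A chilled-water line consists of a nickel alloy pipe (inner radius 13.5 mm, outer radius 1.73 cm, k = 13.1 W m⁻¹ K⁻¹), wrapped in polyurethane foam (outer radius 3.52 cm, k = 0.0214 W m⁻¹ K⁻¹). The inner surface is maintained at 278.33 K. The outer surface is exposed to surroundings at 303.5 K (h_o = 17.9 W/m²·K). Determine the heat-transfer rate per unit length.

Resistance network (inner→outer):
  R'_nickel alloy = ln(0.0173/0.0135)/(2πk) = 0.2480/(2π·13.1) = 0.003013 m·K/W
  R'_polyurethane foam = ln(0.0352/0.0173)/(2πk) = 0.7103/(2π·0.0214) = 5.283 m·K/W
  R'_conv,out = 1/(2πr h) = 1/(2π·0.0352·17.9) = 0.2526 m·K/W
ΣR = 0.003013 + 5.283 + 0.2526 = 5.539 m·K/W
Q' = ΔT/ΣR = (278.33 K − 303.5 K)/5.539 = -4.54 W/m
(Negative Q' ⇒ heat flows inward; heat gain = 4.54 W/m.)

Q' = 4.54 W/m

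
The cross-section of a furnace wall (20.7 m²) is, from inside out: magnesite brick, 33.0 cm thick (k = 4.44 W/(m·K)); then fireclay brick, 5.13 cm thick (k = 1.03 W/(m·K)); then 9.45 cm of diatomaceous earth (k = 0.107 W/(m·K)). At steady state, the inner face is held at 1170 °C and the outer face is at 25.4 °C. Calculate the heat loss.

Q = 23500 W

Series thermal resistances, inner to outer:
  R_magnesite brick = L/(kA) = 0.330/(4.44·20.7) = 0.003591 K/W
  R_fireclay brick = L/(kA) = 0.0513/(1.03·20.7) = 0.002406 K/W
  R_diatomaceous earth = L/(kA) = 0.0945/(0.107·20.7) = 0.04267 K/W
ΣR = 0.003591 + 0.002406 + 0.04267 = 0.04867 K/W
Q = ΔT/ΣR = (1170 °C − 25.4 °C)/0.04867 = 23500 W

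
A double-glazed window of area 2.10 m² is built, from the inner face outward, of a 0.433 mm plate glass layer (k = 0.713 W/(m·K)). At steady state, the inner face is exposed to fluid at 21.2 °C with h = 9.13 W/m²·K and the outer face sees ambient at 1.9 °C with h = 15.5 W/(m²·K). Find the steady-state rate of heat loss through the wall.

Q = 232 W

Resistance network (inner→outer):
  R_conv,in = 1/(hA) = 1/(9.13·2.10) = 0.05216 K/W
  R_plate glass = L/(kA) = 4.33×10^-4/(0.713·2.10) = 2.892×10^-4 K/W
  R_conv,out = 1/(hA) = 1/(15.5·2.10) = 0.03072 K/W
ΣR = 0.05216 + 2.892×10^-4 + 0.03072 = 0.08317 K/W
Q = ΔT/ΣR = (21.2 °C − 1.9 °C)/0.08317 = 232 W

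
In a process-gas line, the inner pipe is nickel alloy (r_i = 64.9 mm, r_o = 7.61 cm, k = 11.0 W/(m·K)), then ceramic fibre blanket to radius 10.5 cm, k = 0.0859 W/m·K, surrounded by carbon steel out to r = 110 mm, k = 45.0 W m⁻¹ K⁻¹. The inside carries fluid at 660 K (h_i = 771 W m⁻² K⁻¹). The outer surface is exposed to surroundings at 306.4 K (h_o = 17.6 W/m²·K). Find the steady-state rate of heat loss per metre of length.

Q' = 517 W/m

Series thermal resistances, inner to outer:
  R'_conv,in = 1/(2πr h) = 1/(2π·0.0649·771) = 0.003181 m·K/W
  R'_nickel alloy = ln(0.0761/0.0649)/(2πk) = 0.1592/(2π·11.0) = 0.002303 m·K/W
  R'_ceramic fibre blanket = ln(0.105/0.0761)/(2πk) = 0.3219/(2π·0.0859) = 0.5964 m·K/W
  R'_carbon steel = ln(0.110/0.105)/(2πk) = 0.04652/(2π·45.0) = 1.645×10^-4 m·K/W
  R'_conv,out = 1/(2πr h) = 1/(2π·0.110·17.6) = 0.08221 m·K/W
ΣR = 0.003181 + 0.002303 + 0.5964 + 1.645×10^-4 + 0.08221 = 0.6843 m·K/W
Q' = ΔT/ΣR = (660 K − 306.4 K)/0.6843 = 517 W/m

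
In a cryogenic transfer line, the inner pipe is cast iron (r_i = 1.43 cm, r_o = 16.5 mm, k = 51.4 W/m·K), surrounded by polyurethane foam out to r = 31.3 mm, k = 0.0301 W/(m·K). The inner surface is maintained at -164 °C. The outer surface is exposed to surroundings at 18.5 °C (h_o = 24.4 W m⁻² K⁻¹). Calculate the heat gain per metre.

Q' = 50.8 W/m

Resistance network (inner→outer):
  R'_cast iron = ln(0.0165/0.0143)/(2πk) = 0.1431/(2π·51.4) = 4.431×10^-4 m·K/W
  R'_polyurethane foam = ln(0.0313/0.0165)/(2πk) = 0.6403/(2π·0.0301) = 3.385 m·K/W
  R'_conv,out = 1/(2πr h) = 1/(2π·0.0313·24.4) = 0.2084 m·K/W
ΣR = 4.431×10^-4 + 3.385 + 0.2084 = 3.594 m·K/W
Q' = ΔT/ΣR = (-164 °C − 18.5 °C)/3.594 = -50.8 W/m
(Negative Q' ⇒ heat flows inward; heat gain = 50.8 W/m.)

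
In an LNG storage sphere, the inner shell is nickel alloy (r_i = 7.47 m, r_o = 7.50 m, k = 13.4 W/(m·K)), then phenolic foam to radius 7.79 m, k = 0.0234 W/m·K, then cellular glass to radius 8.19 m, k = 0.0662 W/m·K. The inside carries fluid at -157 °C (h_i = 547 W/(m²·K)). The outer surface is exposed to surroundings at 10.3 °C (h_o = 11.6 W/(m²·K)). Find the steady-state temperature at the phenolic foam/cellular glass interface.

T = -41.8 °C

Treat each layer as a resistance in series:
  R_conv,in = 1/(4πr²h) = 1/(4π·7.47²·547) = 2.607×10^-6 K/W
  R_nickel alloy = (1/7.47 − 1/7.50)/(4πk) = 5.355×10^-4/(4π·13.4) = 3.180×10^-6 K/W
  R_phenolic foam = (1/7.50 − 1/7.79)/(4πk) = 0.004964/(4π·0.0234) = 0.01688 K/W
  R_cellular glass = (1/7.79 − 1/8.19)/(4πk) = 0.006270/(4π·0.0662) = 0.007537 K/W
  R_conv,out = 1/(4πr²h) = 1/(4π·8.19²·11.6) = 1.023×10^-4 K/W
ΣR = 2.607×10^-6 + 3.180×10^-6 + 0.01688 + 0.007537 + 1.023×10^-4 = 0.02453 K/W
Q = ΔT/ΣR = (-157 °C − 10.3 °C)/0.02453 = -6820 W
From the inner boundary to the phenolic foam/cellular glass interface, ΣR_partial = 0.01689 K/W.
T_interface = T_in − Q·ΣR_partial = -157 °C − (-6820)(0.01689) = -41.8 °C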